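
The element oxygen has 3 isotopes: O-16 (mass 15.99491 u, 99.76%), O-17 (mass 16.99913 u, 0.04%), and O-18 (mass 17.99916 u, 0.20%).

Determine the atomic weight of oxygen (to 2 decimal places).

Average mass = Σ (abundance × isotope mass) = 0.9976 × 15.99491 + 0.0004 × 16.99913 + 0.0020 × 17.99916
= 15.956522 + 0.006800 + 0.035998 = 15.999320 u

16.00 u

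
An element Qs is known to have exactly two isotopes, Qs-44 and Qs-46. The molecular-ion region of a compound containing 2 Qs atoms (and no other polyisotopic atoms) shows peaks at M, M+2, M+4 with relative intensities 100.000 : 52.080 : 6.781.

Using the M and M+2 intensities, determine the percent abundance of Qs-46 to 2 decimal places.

20.66%

If p is the fraction of Qs that is Qs-44, then I(M+2)/I(M) = [C(2,1)·p^1·(1−p)] / p^2 = 2·(1−p)/p = 52.080/100.000 = 0.5208
(1−p)/p = 0.5208/2 = 0.2604  ⇒  p = 1/(1 + 0.2604) = 0.7934
Qs-44: 79.34%, Qs-46: 20.66%.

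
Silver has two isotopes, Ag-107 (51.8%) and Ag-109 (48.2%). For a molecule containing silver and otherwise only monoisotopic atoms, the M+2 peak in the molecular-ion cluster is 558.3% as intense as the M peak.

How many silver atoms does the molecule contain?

6

For n independent Ag atoms, I(M+2)/I(M) = n · (abundance Ag-109) / (abundance Ag-107) = n · 0.482/0.518.
n = 5.583 × 0.518/0.482 = 6.00 ≈ 6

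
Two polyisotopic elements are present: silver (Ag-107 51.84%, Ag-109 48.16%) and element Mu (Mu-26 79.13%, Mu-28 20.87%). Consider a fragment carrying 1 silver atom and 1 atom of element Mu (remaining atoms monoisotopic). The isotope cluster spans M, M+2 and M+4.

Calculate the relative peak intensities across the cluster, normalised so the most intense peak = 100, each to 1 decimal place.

83.8 : 100.0 : 20.5

Silver pattern (n=1): 0.5184 : 0.4816
Element Mu pattern (n=1): 0.7913 : 0.2087
Convolve the two distributions (both contribute in 2-u steps):
  M: 0.5184×0.7913 = 0.410210
  M+2: 0.5184×0.2087 + 0.4816×0.7913 = 0.489280
  M+4: 0.4816×0.2087 = 0.100510
Scale to base peak (0.489280) = 100: 83.8 : 100.0 : 20.5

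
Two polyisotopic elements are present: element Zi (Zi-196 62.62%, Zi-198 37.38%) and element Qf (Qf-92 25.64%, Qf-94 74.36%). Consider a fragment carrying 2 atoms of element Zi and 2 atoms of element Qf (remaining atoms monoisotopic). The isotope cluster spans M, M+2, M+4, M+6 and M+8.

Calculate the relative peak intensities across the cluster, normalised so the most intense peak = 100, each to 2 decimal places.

6.37 : 44.57 : 100.00 : 77.16 : 19.10

Element Zi pattern (n=2): 0.39212644 : 0.46814712 : 0.13972644
Element Qf pattern (n=2): 0.06574096 : 0.38131808 : 0.55294096
Convolve the two distributions (both contribute in 2-u steps):
  M: 0.39212644×0.06574096 = 0.025779
  M+2: 0.39212644×0.38131808 + 0.46814712×0.06574096 = 0.180301
  M+4: 0.39212644×0.55294096 + 0.46814712×0.38131808 + 0.13972644×0.06574096 = 0.404521
  M+6: 0.46814712×0.55294096 + 0.13972644×0.38131808 = 0.312138
  M+8: 0.13972644×0.55294096 = 0.077260
Scale to base peak (0.404521) = 100: 6.37 : 44.57 : 100.00 : 77.16 : 19.10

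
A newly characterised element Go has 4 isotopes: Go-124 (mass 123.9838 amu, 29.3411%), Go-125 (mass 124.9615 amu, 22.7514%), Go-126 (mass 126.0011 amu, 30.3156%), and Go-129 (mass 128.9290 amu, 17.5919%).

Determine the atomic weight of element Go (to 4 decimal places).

Average mass = Σ (abundance × isotope mass) = 0.293411 × 123.9838 + 0.227514 × 124.9615 + 0.303156 × 126.0011 + 0.175919 × 128.9290
= 36.37821 + 28.43049 + 38.19799 + 22.68106 = 125.68775 amu

125.6878 amu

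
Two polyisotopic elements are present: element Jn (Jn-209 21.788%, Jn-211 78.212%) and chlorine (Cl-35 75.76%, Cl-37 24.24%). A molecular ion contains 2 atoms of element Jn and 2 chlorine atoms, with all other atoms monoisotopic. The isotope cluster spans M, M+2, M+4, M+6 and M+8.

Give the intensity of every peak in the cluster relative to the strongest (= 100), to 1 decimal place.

5.7 : 44.5 : 100.0 : 51.1 : 7.5

Element Jn pattern (n=2): 0.04747169 : 0.34081661 : 0.61171169
Chlorine pattern (n=2): 0.57395776 : 0.36728448 : 0.05875776
Convolve the two distributions (both contribute in 2-u steps):
  M: 0.04747169×0.57395776 = 0.027247
  M+2: 0.04747169×0.36728448 + 0.34081661×0.57395776 = 0.213050
  M+4: 0.04747169×0.05875776 + 0.34081661×0.36728448 + 0.61171169×0.57395776 = 0.479063
  M+6: 0.34081661×0.05875776 + 0.61171169×0.36728448 = 0.244698
  M+8: 0.61171169×0.05875776 = 0.035943
Scale to base peak (0.479063) = 100: 5.7 : 44.5 : 100.0 : 51.1 : 7.5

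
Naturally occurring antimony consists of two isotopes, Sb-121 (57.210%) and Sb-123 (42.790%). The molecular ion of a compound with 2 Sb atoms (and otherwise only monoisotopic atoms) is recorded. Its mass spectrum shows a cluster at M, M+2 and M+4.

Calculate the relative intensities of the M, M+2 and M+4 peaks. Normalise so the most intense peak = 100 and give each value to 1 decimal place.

66.8 : 100.0 : 37.4

The 2 Sb atoms are independent, so intensities follow the terms of (0.57210 + 0.42790)^2.
P(M) = 0.57210^2 = 0.327298
P(M+2) = 2 × 0.57210^1 × 0.42790^1 = 0.489603
P(M+4) = 0.42790^2 = 0.183098
The M+2 peak is largest (0.489603); scaling to 100 gives 66.8 : 100.0 : 37.4.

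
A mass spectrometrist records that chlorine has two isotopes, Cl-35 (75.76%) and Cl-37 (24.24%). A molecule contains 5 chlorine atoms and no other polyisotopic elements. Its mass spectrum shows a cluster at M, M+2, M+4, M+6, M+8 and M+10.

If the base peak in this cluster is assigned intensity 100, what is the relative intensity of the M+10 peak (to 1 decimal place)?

Binomial terms of (0.7576 + 0.2424)^5: M 0.2496, M+2 0.3993, M+4 0.2555, M+6 0.0817, M+8 0.0131, M+10 0.0008 → M+2 is the base peak.
P(M+2) = C(5,1) × 0.7576^4 × 0.2424^1 = 5 × 0.32942751 × 0.2424 = 0.399266 (base)
P(M+10) = C(5,5) × 0.7576^0 × 0.2424^5 = 1 × 1.0000 × 0.00083688 = 0.000837
Relative intensity = 0.000837 / 0.399266 × 100 = 0.2

0.2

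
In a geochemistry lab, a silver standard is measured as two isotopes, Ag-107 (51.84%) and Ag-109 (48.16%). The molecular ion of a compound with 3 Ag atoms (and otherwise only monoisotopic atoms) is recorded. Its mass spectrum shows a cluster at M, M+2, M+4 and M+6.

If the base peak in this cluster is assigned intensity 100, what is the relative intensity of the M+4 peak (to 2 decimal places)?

(0.5184 + 0.4816)^3 gives M 0.1393, M+2 0.3883, M+4 0.3607, M+6 0.1117; the largest is M+2.
P(M+2) = C(3,1) × 0.5184^2 × 0.4816^1 = 3 × 0.26873856 × 0.4816 = 0.388273 (base)
P(M+4) = C(3,2) × 0.5184^1 × 0.4816^2 = 3 × 0.5184 × 0.23193856 = 0.360711
Relative intensity = 0.360711 / 0.388273 × 100 = 92.90

92.90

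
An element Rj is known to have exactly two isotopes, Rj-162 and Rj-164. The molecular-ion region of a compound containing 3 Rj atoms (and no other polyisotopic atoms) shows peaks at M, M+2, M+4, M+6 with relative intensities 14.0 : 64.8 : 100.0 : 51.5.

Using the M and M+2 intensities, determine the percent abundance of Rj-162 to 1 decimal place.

39.3%

Write p for the Rj-162 fraction. I(M+2)/I(M) = [C(3,1)·p^2·(1−p)] / p^3 = 3·(1−p)/p = 64.8/14.0 = 4.6286
(1−p)/p = 4.6286/3 = 1.5429  ⇒  p = 1/(1 + 1.5429) = 0.3933
Rj-162: 39.3%, Rj-164: 60.7%.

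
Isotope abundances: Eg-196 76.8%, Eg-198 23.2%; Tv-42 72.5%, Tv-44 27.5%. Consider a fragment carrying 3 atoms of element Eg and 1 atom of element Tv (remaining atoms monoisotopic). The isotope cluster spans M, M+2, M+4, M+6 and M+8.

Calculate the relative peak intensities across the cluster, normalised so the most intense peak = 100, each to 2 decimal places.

Element Eg pattern (n=3): 0.45298483 : 0.4105175 : 0.1240105 : 0.01248717
Element Tv pattern (n=1): 0.7250 : 0.2750
Convolve the two distributions (both contribute in 2-u steps):
  M: 0.45298483×0.7250 = 0.328414
  M+2: 0.45298483×0.2750 + 0.4105175×0.7250 = 0.422196
  M+4: 0.4105175×0.2750 + 0.1240105×0.7250 = 0.202800
  M+6: 0.1240105×0.2750 + 0.01248717×0.7250 = 0.043156
  M+8: 0.01248717×0.2750 = 0.003434
Scale to base peak (0.422196) = 100: 77.79 : 100.00 : 48.03 : 10.22 : 0.81

77.79 : 100.00 : 48.03 : 10.22 : 0.81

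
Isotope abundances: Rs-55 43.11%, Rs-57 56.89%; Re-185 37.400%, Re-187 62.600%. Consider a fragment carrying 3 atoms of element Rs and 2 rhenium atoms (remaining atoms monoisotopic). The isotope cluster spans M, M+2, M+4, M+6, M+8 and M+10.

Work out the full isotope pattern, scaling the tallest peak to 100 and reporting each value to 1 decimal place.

Element Rs pattern (n=3): 0.08011873 : 0.31718543 : 0.41857294 : 0.1841229
Rhenium pattern (n=2): 0.139876 : 0.468248 : 0.391876
Convolve the two distributions (both contribute in 2-u steps):
  M: 0.08011873×0.139876 = 0.011207
  M+2: 0.08011873×0.468248 + 0.31718543×0.139876 = 0.081882
  M+4: 0.08011873×0.391876 + 0.31718543×0.468248 + 0.41857294×0.139876 = 0.238466
  M+6: 0.31718543×0.391876 + 0.41857294×0.468248 + 0.1841229×0.139876 = 0.346048
  M+8: 0.41857294×0.391876 + 0.1841229×0.468248 = 0.250244
  M+10: 0.1841229×0.391876 = 0.072153
Scale to base peak (0.346048) = 100: 3.2 : 23.7 : 68.9 : 100.0 : 72.3 : 20.9

3.2 : 23.7 : 68.9 : 100.0 : 72.3 : 20.9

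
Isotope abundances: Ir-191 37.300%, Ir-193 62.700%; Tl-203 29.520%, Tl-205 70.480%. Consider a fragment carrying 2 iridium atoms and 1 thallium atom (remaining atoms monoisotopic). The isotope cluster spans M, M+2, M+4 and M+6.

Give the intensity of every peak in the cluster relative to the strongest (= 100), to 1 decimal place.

Iridium pattern (n=2): 0.139129 : 0.467742 : 0.393129
Thallium pattern (n=1): 0.2952 : 0.7048
Convolve the two distributions (both contribute in 2-u steps):
  M: 0.139129×0.2952 = 0.041071
  M+2: 0.139129×0.7048 + 0.467742×0.2952 = 0.236136
  M+4: 0.467742×0.7048 + 0.393129×0.2952 = 0.445716
  M+6: 0.393129×0.7048 = 0.277077
Scale to base peak (0.445716) = 100: 9.2 : 53.0 : 100.0 : 62.2

9.2 : 53.0 : 100.0 : 62.2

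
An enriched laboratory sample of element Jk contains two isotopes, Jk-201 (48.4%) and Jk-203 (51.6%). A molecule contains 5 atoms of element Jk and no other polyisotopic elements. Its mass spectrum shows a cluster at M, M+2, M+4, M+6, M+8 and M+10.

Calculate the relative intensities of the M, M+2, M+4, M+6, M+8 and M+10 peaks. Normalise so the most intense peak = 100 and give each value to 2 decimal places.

8.25 : 43.99 : 93.80 : 100.00 : 53.31 : 11.37

Each Jk atom is independently Jk-201 (p = 0.484) or Jk-203 (q = 0.516); the cluster is the binomial expansion (p + q)^5.
P(M) = 0.484^5 = 0.026560
P(M+2) = 5 × 0.484^4 × 0.516^1 = 0.141580
P(M+4) = 10 × 0.484^3 × 0.516^2 = 0.301881
P(M+6) = 10 × 0.484^2 × 0.516^3 = 0.321840
P(M+8) = 5 × 0.484^1 × 0.516^4 = 0.171559
P(M+10) = 0.516^5 = 0.036580
The M+6 peak is largest (0.321840); scaling to 100 gives 8.25 : 43.99 : 93.80 : 100.00 : 53.31 : 11.37.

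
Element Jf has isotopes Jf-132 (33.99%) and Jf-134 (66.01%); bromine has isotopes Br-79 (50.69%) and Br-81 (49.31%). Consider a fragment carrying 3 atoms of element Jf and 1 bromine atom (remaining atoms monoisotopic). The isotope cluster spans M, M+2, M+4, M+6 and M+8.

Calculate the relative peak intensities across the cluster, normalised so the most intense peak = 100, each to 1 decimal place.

5.5 : 37.1 : 92.6 : 100.0 : 38.9

Element Jf pattern (n=3): 0.03926933 : 0.22878804 : 0.44431593 : 0.2876267
Bromine pattern (n=1): 0.5069 : 0.4931
Convolve the two distributions (both contribute in 2-u steps):
  M: 0.03926933×0.5069 = 0.019906
  M+2: 0.03926933×0.4931 + 0.22878804×0.5069 = 0.135336
  M+4: 0.22878804×0.4931 + 0.44431593×0.5069 = 0.338039
  M+6: 0.44431593×0.4931 + 0.2876267×0.5069 = 0.364890
  M+8: 0.2876267×0.4931 = 0.141829
Scale to base peak (0.364890) = 100: 5.5 : 37.1 : 92.6 : 100.0 : 38.9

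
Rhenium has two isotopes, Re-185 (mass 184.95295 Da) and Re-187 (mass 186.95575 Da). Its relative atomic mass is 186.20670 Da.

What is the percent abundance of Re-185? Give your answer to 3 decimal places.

Let x be the fractional abundance of Re-185; then Re-187 has abundance 1 − x.
184.95295·x + 186.95575·(1 − x) = 186.20670
(184.95295 − 186.95575)·x = 186.20670 − 186.95575
x = -0.74905 / -2.00280 = 0.37400 → 37.400% Re-185, 62.600% Re-187.

37.400%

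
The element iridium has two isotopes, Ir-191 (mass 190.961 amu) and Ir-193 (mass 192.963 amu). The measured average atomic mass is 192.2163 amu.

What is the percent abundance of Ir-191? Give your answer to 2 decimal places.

37.30%

Writing the weighted mean with unknown fraction x of Ir-191:
190.961·x + 192.963·(1 − x) = 192.2163
(190.961 − 192.963)·x = 192.2163 − 192.963
x = -0.7467 / -2.002 = 0.37298 → 37.30% Ir-191, 62.70% Ir-193.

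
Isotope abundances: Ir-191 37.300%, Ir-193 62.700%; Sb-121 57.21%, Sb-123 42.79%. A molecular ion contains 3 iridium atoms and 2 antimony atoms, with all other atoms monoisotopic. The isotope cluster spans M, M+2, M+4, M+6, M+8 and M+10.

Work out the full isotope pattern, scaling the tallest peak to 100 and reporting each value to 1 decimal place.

Iridium pattern (n=3): 0.05189512 : 0.26170165 : 0.43991135 : 0.24649188
Antimony pattern (n=2): 0.32729841 : 0.48960318 : 0.18309841
Convolve the two distributions (both contribute in 2-u steps):
  M: 0.05189512×0.32729841 = 0.016985
  M+2: 0.05189512×0.48960318 + 0.26170165×0.32729841 = 0.111063
  M+4: 0.05189512×0.18309841 + 0.26170165×0.48960318 + 0.43991135×0.32729841 = 0.281614
  M+6: 0.26170165×0.18309841 + 0.43991135×0.48960318 + 0.24649188×0.32729841 = 0.343976
  M+8: 0.43991135×0.18309841 + 0.24649188×0.48960318 = 0.201230
  M+10: 0.24649188×0.18309841 = 0.045132
Scale to base peak (0.343976) = 100: 4.9 : 32.3 : 81.9 : 100.0 : 58.5 : 13.1

4.9 : 32.3 : 81.9 : 100.0 : 58.5 : 13.1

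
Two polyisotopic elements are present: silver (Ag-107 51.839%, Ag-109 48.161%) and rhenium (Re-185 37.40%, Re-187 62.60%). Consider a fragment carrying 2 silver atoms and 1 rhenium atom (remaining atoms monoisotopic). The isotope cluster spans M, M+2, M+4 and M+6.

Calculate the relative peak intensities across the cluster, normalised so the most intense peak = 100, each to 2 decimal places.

Silver pattern (n=2): 0.26872819 : 0.49932362 : 0.23194819
Rhenium pattern (n=1): 0.3740 : 0.6260
Convolve the two distributions (both contribute in 2-u steps):
  M: 0.26872819×0.3740 = 0.100504
  M+2: 0.26872819×0.6260 + 0.49932362×0.3740 = 0.354971
  M+4: 0.49932362×0.6260 + 0.23194819×0.3740 = 0.399325
  M+6: 0.23194819×0.6260 = 0.145200
Scale to base peak (0.399325) = 100: 25.17 : 88.89 : 100.00 : 36.36

25.17 : 88.89 : 100.00 : 36.36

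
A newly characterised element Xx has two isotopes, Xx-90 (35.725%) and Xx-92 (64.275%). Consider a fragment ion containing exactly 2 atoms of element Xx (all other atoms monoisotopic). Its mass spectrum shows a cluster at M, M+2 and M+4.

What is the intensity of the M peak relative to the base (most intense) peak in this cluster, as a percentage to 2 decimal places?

27.79%

(0.35725 + 0.64275)^2 gives M 0.1276, M+2 0.4592, M+4 0.4131; the largest is M+2.
P(M+2) = C(2,1) × 0.35725^1 × 0.64275^1 = 2 × 0.35725 × 0.64275 = 0.459245 (base)
P(M) = C(2,0) × 0.35725^2 × 0.64275^0 = 1 × 0.12762756 × 1.0000 = 0.127628
Relative intensity = 0.127628 / 0.459245 × 100 = 27.79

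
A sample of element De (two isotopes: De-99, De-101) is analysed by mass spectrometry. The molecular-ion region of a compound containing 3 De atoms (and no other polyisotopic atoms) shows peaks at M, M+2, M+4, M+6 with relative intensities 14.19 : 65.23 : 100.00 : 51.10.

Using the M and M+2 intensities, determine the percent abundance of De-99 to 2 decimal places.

Write p for the De-99 fraction. I(M+2)/I(M) = [C(3,1)·p^2·(1−p)] / p^3 = 3·(1−p)/p = 65.23/14.19 = 4.5969
(1−p)/p = 4.5969/3 = 1.5323  ⇒  p = 1/(1 + 1.5323) = 0.3949
De-99: 39.49%, De-101: 60.51%.

39.49%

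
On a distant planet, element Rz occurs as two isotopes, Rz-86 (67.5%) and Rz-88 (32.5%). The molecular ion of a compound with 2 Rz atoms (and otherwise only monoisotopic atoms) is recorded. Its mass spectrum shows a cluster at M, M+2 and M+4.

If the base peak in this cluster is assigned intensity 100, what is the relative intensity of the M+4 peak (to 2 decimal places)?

23.18

(0.675 + 0.325)^2 gives M 0.4556, M+2 0.4387, M+4 0.1056; the largest is M.
P(M) = C(2,0) × 0.675^2 × 0.325^0 = 1 × 0.455625 × 1.0000 = 0.455625 (base)
P(M+4) = C(2,2) × 0.675^0 × 0.325^2 = 1 × 1.0000 × 0.105625 = 0.105625
Relative intensity = 0.105625 / 0.455625 × 100 = 23.18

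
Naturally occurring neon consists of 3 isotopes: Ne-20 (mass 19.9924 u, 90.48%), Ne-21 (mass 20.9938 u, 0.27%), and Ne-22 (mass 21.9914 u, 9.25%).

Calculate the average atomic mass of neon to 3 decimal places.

20.180 u

Average mass = Σ (abundance × isotope mass) = 0.9048 × 19.9924 + 0.0027 × 20.9938 + 0.0925 × 21.9914
= 18.08912 + 0.05668 + 2.03420 = 20.18000 u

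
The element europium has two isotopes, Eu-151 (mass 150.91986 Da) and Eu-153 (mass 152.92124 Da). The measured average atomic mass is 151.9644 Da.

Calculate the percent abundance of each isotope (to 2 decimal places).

Eu-151: 47.81%, Eu-153: 52.19%

Let x be the fractional abundance of Eu-151; then Eu-153 has abundance 1 − x.
150.91986·x + 152.92124·(1 − x) = 151.9644
(150.91986 − 152.92124)·x = 151.9644 − 152.92124
x = -0.95684 / -2.00138 = 0.47809 → 47.81% Eu-151, 52.19% Eu-153.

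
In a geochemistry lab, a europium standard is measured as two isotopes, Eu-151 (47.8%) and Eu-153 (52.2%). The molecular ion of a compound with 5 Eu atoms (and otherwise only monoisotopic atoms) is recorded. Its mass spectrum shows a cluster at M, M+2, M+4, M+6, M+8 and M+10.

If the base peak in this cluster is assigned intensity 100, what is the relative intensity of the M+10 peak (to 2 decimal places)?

11.93

Term probabilities: M 0.0250, M+2 0.1363, M+4 0.2976, M+6 0.3250, M+8 0.1775, M+10 0.0388. Base peak = M+6.
P(M+6) = C(5,3) × 0.478^2 × 0.522^3 = 10 × 0.228484 × 0.14223665 = 0.324988 (base)
P(M+10) = C(5,5) × 0.478^0 × 0.522^5 = 1 × 1.0000 × 0.03875721 = 0.038757
Relative intensity = 0.038757 / 0.324988 × 100 = 11.93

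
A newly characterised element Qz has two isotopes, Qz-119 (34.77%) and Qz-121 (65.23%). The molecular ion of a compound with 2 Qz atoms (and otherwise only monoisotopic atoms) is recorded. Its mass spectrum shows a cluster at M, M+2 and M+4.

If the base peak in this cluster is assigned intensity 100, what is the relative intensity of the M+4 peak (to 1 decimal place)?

93.8

(0.3477 + 0.6523)^2 gives M 0.1209, M+2 0.4536, M+4 0.4255; the largest is M+2.
P(M+2) = C(2,1) × 0.3477^1 × 0.6523^1 = 2 × 0.3477 × 0.6523 = 0.453609 (base)
P(M+4) = C(2,2) × 0.3477^0 × 0.6523^2 = 1 × 1.0000 × 0.42549529 = 0.425495
Relative intensity = 0.425495 / 0.453609 × 100 = 93.8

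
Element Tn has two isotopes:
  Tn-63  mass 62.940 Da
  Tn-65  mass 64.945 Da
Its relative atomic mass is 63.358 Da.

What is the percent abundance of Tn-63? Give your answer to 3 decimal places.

79.152%

Writing the weighted mean with unknown fraction x of Tn-63:
62.940·x + 64.945·(1 − x) = 63.358
(62.940 − 64.945)·x = 63.358 − 64.945
x = -1.587 / -2.005 = 0.79152 → 79.152% Tn-63, 20.848% Tn-65.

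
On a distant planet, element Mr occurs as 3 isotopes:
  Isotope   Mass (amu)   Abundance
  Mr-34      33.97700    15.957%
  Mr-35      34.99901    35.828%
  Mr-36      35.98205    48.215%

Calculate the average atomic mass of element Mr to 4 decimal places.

35.3099 amu

The abundance-weighted mean is 0.15957 × 33.97700 + 0.35828 × 34.99901 + 0.48215 × 35.98205
= 5.421710 + 12.539445 + 17.348745 = 35.309900 amu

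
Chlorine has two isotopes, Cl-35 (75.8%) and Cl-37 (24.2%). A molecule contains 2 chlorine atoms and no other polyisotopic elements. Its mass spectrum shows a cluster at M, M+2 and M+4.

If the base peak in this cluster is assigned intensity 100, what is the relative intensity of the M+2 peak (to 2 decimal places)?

Binomial terms of (0.758 + 0.242)^2: M 0.5746, M+2 0.3669, M+4 0.0586 → M is the base peak.
P(M) = C(2,0) × 0.758^2 × 0.242^0 = 1 × 0.574564 × 1.0000 = 0.574564 (base)
P(M+2) = C(2,1) × 0.758^1 × 0.242^1 = 2 × 0.7580 × 0.2420 = 0.366872
Relative intensity = 0.366872 / 0.574564 × 100 = 63.85

63.85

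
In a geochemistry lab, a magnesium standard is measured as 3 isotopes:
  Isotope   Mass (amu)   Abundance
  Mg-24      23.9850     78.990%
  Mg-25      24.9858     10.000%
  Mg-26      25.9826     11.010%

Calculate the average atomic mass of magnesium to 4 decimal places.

24.3050 amu

Weight each isotope mass by its fractional abundance: 0.78990 × 23.9850 + 0.10000 × 24.9858 + 0.11010 × 25.9826
= 18.94575 + 2.49858 + 2.86068 = 24.30501 amu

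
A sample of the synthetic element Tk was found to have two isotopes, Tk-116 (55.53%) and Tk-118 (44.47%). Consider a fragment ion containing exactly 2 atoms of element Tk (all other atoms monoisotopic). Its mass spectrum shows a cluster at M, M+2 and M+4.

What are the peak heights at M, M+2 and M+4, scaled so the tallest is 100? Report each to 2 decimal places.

62.44 : 100.00 : 40.04

Expanding (0.5553 + 0.4447)^2:
P(M) = 0.5553^2 = 0.308358
P(M+2) = 2 × 0.5553^1 × 0.4447^1 = 0.493884
P(M+4) = 0.4447^2 = 0.197758
The M+2 peak is largest (0.493884); scaling to 100 gives 62.44 : 100.00 : 40.04.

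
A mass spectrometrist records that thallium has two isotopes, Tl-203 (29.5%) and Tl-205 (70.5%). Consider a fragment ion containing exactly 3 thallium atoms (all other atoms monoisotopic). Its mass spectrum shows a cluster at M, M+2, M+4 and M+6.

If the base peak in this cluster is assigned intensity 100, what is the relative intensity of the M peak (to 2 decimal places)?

Term probabilities: M 0.0257, M+2 0.1841, M+4 0.4399, M+6 0.3504. Base peak = M+4.
P(M+4) = C(3,2) × 0.295^1 × 0.705^2 = 3 × 0.2950 × 0.497025 = 0.439867 (base)
P(M) = C(3,0) × 0.295^3 × 0.705^0 = 1 × 0.02567237 × 1.0000 = 0.025672
Relative intensity = 0.025672 / 0.439867 × 100 = 5.84

5.84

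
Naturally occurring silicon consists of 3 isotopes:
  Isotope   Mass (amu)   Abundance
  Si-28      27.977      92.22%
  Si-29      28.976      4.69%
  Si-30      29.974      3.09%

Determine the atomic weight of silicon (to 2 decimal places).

28.09 amu

Ar = Σ fᵢ·mᵢ = 0.9222 × 27.977 + 0.0469 × 28.976 + 0.0309 × 29.974
= 25.8004 + 1.3590 + 0.9262 = 28.0856 amu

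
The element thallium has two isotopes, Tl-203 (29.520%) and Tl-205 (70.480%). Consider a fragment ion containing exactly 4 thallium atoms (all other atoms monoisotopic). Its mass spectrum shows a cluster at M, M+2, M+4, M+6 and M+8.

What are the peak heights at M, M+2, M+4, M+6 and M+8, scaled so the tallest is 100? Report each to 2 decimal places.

Expanding (0.29520 + 0.70480)^4:
P(M) = 0.29520^4 = 0.007594
P(M+2) = 4 × 0.29520^3 × 0.70480^1 = 0.072523
P(M+4) = 6 × 0.29520^2 × 0.70480^2 = 0.259726
P(M+6) = 4 × 0.29520^1 × 0.70480^3 = 0.413403
P(M+8) = 0.70480^4 = 0.246754
The M+6 peak is largest (0.413403); scaling to 100 gives 1.84 : 17.54 : 62.83 : 100.00 : 59.69.

1.84 : 17.54 : 62.83 : 100.00 : 59.69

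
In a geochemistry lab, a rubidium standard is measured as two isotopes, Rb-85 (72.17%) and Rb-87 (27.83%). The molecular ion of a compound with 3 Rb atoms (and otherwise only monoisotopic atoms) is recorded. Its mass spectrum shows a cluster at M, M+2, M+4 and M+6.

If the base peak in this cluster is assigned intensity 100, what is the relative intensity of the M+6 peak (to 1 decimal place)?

Binomial terms of (0.7217 + 0.2783)^3: M 0.3759, M+2 0.4349, M+4 0.1677, M+6 0.0216 → M+2 is the base peak.
P(M+2) = C(3,1) × 0.7217^2 × 0.2783^1 = 3 × 0.52085089 × 0.2783 = 0.434858 (base)
P(M+6) = C(3,3) × 0.7217^0 × 0.2783^3 = 1 × 1.0000 × 0.02155458 = 0.021555
Relative intensity = 0.021555 / 0.434858 × 100 = 5.0

5.0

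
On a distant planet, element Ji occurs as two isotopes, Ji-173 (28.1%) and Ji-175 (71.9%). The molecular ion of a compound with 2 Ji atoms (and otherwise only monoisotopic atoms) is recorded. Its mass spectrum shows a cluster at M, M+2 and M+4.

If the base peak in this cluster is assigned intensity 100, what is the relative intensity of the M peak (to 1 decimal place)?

Binomial terms of (0.281 + 0.719)^2: M 0.0790, M+2 0.4041, M+4 0.5170 → M+4 is the base peak.
P(M+4) = C(2,2) × 0.281^0 × 0.719^2 = 1 × 1.0000 × 0.516961 = 0.516961 (base)
P(M) = C(2,0) × 0.281^2 × 0.719^0 = 1 × 0.078961 × 1.0000 = 0.078961
Relative intensity = 0.078961 / 0.516961 × 100 = 15.3

15.3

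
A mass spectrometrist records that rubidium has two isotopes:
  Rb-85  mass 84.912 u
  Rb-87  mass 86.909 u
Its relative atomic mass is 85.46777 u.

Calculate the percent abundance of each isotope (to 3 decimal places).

Rb-85: 72.170%, Rb-87: 27.830%

Writing the weighted mean with unknown fraction x of Rb-85:
84.912·x + 86.909·(1 − x) = 85.46777
(84.912 − 86.909)·x = 85.46777 − 86.909
x = -1.44123 / -1.997 = 0.72170 → 72.170% Rb-85, 27.830% Rb-87.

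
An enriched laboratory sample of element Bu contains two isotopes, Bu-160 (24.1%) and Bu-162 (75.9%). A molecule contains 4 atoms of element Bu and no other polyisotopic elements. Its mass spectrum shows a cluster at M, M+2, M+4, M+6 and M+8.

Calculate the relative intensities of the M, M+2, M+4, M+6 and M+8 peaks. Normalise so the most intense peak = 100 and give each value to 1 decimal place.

0.8 : 10.1 : 47.6 : 100.0 : 78.7

The 4 Bu atoms are independent, so intensities follow the terms of (0.241 + 0.759)^4.
P(M) = 0.241^4 = 0.003373
P(M+2) = 4 × 0.241^3 × 0.759^1 = 0.042496
P(M+4) = 6 × 0.241^2 × 0.759^2 = 0.200756
P(M+6) = 4 × 0.241^1 × 0.759^3 = 0.421505
P(M+8) = 0.759^4 = 0.331869
The M+6 peak is largest (0.421505); scaling to 100 gives 0.8 : 10.1 : 47.6 : 100.0 : 78.7.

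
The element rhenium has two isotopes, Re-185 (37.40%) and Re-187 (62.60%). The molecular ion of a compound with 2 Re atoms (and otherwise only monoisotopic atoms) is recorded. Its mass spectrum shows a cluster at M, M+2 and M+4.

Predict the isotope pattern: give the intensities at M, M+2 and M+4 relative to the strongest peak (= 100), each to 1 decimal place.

29.9 : 100.0 : 83.7

Expanding (0.3740 + 0.6260)^2:
P(M) = 0.3740^2 = 0.139876
P(M+2) = 2 × 0.3740^1 × 0.6260^1 = 0.468248
P(M+4) = 0.6260^2 = 0.391876
The M+2 peak is largest (0.468248); scaling to 100 gives 29.9 : 100.0 : 83.7.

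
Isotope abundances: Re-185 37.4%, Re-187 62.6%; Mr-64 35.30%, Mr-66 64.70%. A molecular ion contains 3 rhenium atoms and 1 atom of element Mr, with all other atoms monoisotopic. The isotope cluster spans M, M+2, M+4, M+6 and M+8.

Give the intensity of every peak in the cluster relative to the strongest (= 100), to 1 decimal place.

Rhenium pattern (n=3): 0.05231362 : 0.26268713 : 0.43968487 : 0.24531438
Element Mr pattern (n=1): 0.3530 : 0.6470
Convolve the two distributions (both contribute in 2-u steps):
  M: 0.05231362×0.3530 = 0.018467
  M+2: 0.05231362×0.6470 + 0.26268713×0.3530 = 0.126575
  M+4: 0.26268713×0.6470 + 0.43968487×0.3530 = 0.325167
  M+6: 0.43968487×0.6470 + 0.24531438×0.3530 = 0.371072
  M+8: 0.24531438×0.6470 = 0.158718
Scale to base peak (0.371072) = 100: 5.0 : 34.1 : 87.6 : 100.0 : 42.8

5.0 : 34.1 : 87.6 : 100.0 : 42.8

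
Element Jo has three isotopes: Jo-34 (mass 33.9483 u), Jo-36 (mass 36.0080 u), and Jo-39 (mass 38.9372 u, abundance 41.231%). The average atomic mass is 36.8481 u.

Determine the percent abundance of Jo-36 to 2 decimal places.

Let x and y be the fractions of Jo-34 and Jo-36. Then x + y = 1 − 0.41231 = 0.58769 and 33.9483x + 36.0080y = 36.8481 − 0.41231×38.9372 = 20.793903068.
Substituting: 33.9483x + 36.0080(0.58769 − x) = 20.793903068
(33.9483 − 36.0080)x = -0.367638452  ⇒  x = 0.17849, y = 0.40920
Jo-34: 17.85%, Jo-36: 40.92%.

40.92%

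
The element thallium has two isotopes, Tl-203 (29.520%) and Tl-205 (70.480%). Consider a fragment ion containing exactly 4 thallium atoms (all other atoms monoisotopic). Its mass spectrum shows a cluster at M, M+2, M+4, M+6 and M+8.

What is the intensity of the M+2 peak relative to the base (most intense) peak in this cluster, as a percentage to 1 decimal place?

17.5%

Term probabilities: M 0.0076, M+2 0.0725, M+4 0.2597, M+6 0.4134, M+8 0.2468. Base peak = M+6.
P(M+6) = C(4,3) × 0.29520^1 × 0.70480^3 = 4 × 0.2952 × 0.35010449 = 0.413403 (base)
P(M+2) = C(4,1) × 0.29520^3 × 0.70480^1 = 4 × 0.02572463 × 0.7048 = 0.072523
Relative intensity = 0.072523 / 0.413403 × 100 = 17.5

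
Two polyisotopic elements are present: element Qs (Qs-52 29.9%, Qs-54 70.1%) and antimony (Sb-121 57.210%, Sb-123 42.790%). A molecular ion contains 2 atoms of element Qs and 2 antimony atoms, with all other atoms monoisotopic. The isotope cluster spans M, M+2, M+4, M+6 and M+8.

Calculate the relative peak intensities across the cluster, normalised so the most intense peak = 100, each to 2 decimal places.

7.65 : 47.32 : 100.00 : 82.98 : 23.53

Element Qs pattern (n=2): 0.089401 : 0.419198 : 0.491401
Antimony pattern (n=2): 0.32729841 : 0.48960318 : 0.18309841
Convolve the two distributions (both contribute in 2-u steps):
  M: 0.089401×0.32729841 = 0.029261
  M+2: 0.089401×0.48960318 + 0.419198×0.32729841 = 0.180974
  M+4: 0.089401×0.18309841 + 0.419198×0.48960318 + 0.491401×0.32729841 = 0.382445
  M+6: 0.419198×0.18309841 + 0.491401×0.48960318 = 0.317346
  M+8: 0.491401×0.18309841 = 0.089975
Scale to base peak (0.382445) = 100: 7.65 : 47.32 : 100.00 : 82.98 : 23.53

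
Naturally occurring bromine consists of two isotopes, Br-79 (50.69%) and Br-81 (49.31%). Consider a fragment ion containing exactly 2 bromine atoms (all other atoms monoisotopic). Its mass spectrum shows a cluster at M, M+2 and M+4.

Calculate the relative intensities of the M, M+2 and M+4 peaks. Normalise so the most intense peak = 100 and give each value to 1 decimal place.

51.4 : 100.0 : 48.6

Each Br atom is independently Br-79 (p = 0.5069) or Br-81 (q = 0.4931); the cluster is the binomial expansion (p + q)^2.
P(M) = 0.5069^2 = 0.256948
P(M+2) = 2 × 0.5069^1 × 0.4931^1 = 0.499905
P(M+4) = 0.4931^2 = 0.243148
The M+2 peak is largest (0.499905); scaling to 100 gives 51.4 : 100.0 : 48.6.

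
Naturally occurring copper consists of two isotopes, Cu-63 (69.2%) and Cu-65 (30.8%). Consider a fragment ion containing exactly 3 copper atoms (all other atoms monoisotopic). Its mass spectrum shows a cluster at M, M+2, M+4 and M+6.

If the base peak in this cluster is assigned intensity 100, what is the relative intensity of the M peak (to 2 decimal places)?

Term probabilities: M 0.3314, M+2 0.4425, M+4 0.1969, M+6 0.0292. Base peak = M+2.
P(M+2) = C(3,1) × 0.692^2 × 0.308^1 = 3 × 0.478864 × 0.3080 = 0.442470 (base)
P(M) = C(3,0) × 0.692^3 × 0.308^0 = 1 × 0.33137389 × 1.0000 = 0.331374
Relative intensity = 0.331374 / 0.442470 × 100 = 74.89

74.89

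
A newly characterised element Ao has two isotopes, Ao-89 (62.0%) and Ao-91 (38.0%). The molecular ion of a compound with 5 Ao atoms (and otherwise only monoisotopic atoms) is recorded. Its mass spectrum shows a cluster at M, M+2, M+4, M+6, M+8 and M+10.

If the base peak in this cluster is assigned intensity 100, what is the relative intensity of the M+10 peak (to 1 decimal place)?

2.3

Binomial terms of (0.620 + 0.380)^5: M 0.0916, M+2 0.2808, M+4 0.3441, M+6 0.2109, M+8 0.0646, M+10 0.0079 → M+4 is the base peak.
P(M+4) = C(5,2) × 0.620^3 × 0.380^2 = 10 × 0.238328 × 0.1444 = 0.344146 (base)
P(M+10) = C(5,5) × 0.620^0 × 0.380^5 = 1 × 1.0000 × 0.00792352 = 0.007924
Relative intensity = 0.007924 / 0.344146 × 100 = 2.3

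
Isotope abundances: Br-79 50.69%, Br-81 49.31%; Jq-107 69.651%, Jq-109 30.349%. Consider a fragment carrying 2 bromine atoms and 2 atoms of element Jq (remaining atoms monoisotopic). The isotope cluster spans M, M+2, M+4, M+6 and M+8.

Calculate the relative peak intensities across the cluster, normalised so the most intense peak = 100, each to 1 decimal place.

35.3 : 99.5 : 100.0 : 42.2 : 6.3

Bromine pattern (n=2): 0.25694761 : 0.49990478 : 0.24314761
Element Jq pattern (n=2): 0.48512618 : 0.42276764 : 0.09210618
Convolve the two distributions (both contribute in 2-u steps):
  M: 0.25694761×0.48512618 = 0.124652
  M+2: 0.25694761×0.42276764 + 0.49990478×0.48512618 = 0.351146
  M+4: 0.25694761×0.09210618 + 0.49990478×0.42276764 + 0.24314761×0.48512618 = 0.352967
  M+6: 0.49990478×0.09210618 + 0.24314761×0.42276764 = 0.148839
  M+8: 0.24314761×0.09210618 = 0.022395
Scale to base peak (0.352967) = 100: 35.3 : 99.5 : 100.0 : 42.2 : 6.3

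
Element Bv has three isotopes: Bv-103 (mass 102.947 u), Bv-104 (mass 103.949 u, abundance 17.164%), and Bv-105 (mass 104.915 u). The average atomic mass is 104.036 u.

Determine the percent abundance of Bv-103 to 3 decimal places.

The remaining 82.836% is split between Bv-103 (fraction x) and Bv-105 (fraction 0.82836 − x).
Substituting: 102.947x + 104.915(0.82836 − x) = 86.19419364
(102.947 − 104.915)x = -0.71319576  ⇒  x = 0.36240, y = 0.46596
Bv-103: 36.240%, Bv-105: 46.596%.

36.240%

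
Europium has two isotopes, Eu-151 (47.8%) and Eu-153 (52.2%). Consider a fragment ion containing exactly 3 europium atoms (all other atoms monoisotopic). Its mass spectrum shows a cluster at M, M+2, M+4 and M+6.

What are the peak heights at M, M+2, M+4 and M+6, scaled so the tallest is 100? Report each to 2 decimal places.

27.95 : 91.57 : 100.00 : 36.40

The 3 Eu atoms are independent, so intensities follow the terms of (0.478 + 0.522)^3.
P(M) = 0.478^3 = 0.109215
P(M+2) = 3 × 0.478^2 × 0.522^1 = 0.357806
P(M+4) = 3 × 0.478^1 × 0.522^2 = 0.390742
P(M+6) = 0.522^3 = 0.142237
The M+4 peak is largest (0.390742); scaling to 100 gives 27.95 : 91.57 : 100.00 : 36.40.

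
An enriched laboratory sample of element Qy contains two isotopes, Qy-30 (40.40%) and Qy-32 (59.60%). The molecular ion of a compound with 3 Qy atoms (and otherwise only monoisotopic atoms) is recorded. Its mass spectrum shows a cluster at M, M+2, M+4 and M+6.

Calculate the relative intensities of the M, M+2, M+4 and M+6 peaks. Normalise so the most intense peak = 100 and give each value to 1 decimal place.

Expanding (0.4040 + 0.5960)^3:
P(M) = 0.4040^3 = 0.065939
P(M+2) = 3 × 0.4040^2 × 0.5960^1 = 0.291830
P(M+4) = 3 × 0.4040^1 × 0.5960^2 = 0.430522
P(M+6) = 0.5960^3 = 0.211709
The M+4 peak is largest (0.430522); scaling to 100 gives 15.3 : 67.8 : 100.0 : 49.2.

15.3 : 67.8 : 100.0 : 49.2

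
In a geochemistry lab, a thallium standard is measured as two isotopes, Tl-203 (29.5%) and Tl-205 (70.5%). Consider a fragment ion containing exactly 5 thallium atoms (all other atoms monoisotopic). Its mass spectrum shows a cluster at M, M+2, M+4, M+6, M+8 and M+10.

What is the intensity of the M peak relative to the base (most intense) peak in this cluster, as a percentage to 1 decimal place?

0.6%

Term probabilities: M 0.0022, M+2 0.0267, M+4 0.1276, M+6 0.3049, M+8 0.3644, M+10 0.1742. Base peak = M+8.
P(M+8) = C(5,4) × 0.295^1 × 0.705^4 = 5 × 0.2950 × 0.24703385 = 0.364375 (base)
P(M) = C(5,0) × 0.295^5 × 0.705^0 = 1 × 0.00223414 × 1.0000 = 0.002234
Relative intensity = 0.002234 / 0.364375 × 100 = 0.6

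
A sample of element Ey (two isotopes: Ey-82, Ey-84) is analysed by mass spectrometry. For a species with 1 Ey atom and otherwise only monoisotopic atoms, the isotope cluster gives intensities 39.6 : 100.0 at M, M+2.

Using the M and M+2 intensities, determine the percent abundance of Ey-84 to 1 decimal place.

71.6%

Let p = fractional abundance of Ey-82. I(M+2)/I(M) = [C(1,1)·p^0·(1−p)] / p^1 = 1·(1−p)/p = 100.0/39.6 = 2.5253
(1−p)/p = 2.5253/1 = 2.5253  ⇒  p = 1/(1 + 2.5253) = 0.2837
Ey-82: 28.4%, Ey-84: 71.6%.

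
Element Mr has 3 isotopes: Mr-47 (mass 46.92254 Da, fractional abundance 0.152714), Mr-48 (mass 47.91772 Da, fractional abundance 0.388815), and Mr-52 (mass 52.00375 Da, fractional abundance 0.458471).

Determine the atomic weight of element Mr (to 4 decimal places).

49.6391 Da

Average mass = Σ (abundance × isotope mass) = 0.152714 × 46.92254 + 0.388815 × 47.91772 + 0.458471 × 52.00375
= 7.165729 + 18.631128 + 23.842211 = 49.639068 Da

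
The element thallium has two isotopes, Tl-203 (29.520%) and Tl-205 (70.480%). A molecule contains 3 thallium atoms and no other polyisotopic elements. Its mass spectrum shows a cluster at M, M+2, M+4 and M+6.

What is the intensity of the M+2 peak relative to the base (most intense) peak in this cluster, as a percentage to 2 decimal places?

Term probabilities: M 0.0257, M+2 0.1843, M+4 0.4399, M+6 0.3501. Base peak = M+4.
P(M+4) = C(3,2) × 0.29520^1 × 0.70480^2 = 3 × 0.2952 × 0.49674304 = 0.439916 (base)
P(M+2) = C(3,1) × 0.29520^2 × 0.70480^1 = 3 × 0.08714304 × 0.7048 = 0.184255
Relative intensity = 0.184255 / 0.439916 × 100 = 41.88

41.88%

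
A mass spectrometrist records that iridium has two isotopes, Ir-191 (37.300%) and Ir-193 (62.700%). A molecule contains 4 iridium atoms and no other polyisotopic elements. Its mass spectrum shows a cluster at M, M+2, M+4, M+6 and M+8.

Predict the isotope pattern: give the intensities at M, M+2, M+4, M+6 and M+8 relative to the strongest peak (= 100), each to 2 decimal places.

Each Ir atom is independently Ir-191 (p = 0.37300) or Ir-193 (q = 0.62700); the cluster is the binomial expansion (p + q)^4.
P(M) = 0.37300^4 = 0.019357
P(M+2) = 4 × 0.37300^3 × 0.62700^1 = 0.130153
P(M+4) = 6 × 0.37300^2 × 0.62700^2 = 0.328174
P(M+6) = 4 × 0.37300^1 × 0.62700^3 = 0.367766
P(M+8) = 0.62700^4 = 0.154550
The M+6 peak is largest (0.367766); scaling to 100 gives 5.26 : 35.39 : 89.23 : 100.00 : 42.02.

5.26 : 35.39 : 89.23 : 100.00 : 42.02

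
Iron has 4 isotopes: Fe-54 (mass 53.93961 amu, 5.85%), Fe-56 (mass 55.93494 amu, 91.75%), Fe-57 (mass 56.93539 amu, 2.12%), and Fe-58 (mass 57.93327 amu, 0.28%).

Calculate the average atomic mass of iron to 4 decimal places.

The abundance-weighted mean is 0.0585 × 53.93961 + 0.9175 × 55.93494 + 0.0212 × 56.93539 + 0.0028 × 57.93327
= 3.155467 + 51.320307 + 1.207030 + 0.162213 = 55.845017 amu

55.8450 amu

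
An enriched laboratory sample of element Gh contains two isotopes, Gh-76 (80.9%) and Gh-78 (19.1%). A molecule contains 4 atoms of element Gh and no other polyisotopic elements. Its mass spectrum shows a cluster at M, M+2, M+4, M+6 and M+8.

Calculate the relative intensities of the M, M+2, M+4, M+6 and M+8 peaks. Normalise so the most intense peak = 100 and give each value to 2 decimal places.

Expanding (0.809 + 0.191)^4:
P(M) = 0.809^4 = 0.428345
P(M+2) = 4 × 0.809^3 × 0.191^1 = 0.404519
P(M+4) = 6 × 0.809^2 × 0.191^2 = 0.143257
P(M+6) = 4 × 0.809^1 × 0.191^3 = 0.022548
P(M+8) = 0.191^4 = 0.001331
The M peak is largest (0.428345); scaling to 100 gives 100.00 : 94.44 : 33.44 : 5.26 : 0.31.

100.00 : 94.44 : 33.44 : 5.26 : 0.31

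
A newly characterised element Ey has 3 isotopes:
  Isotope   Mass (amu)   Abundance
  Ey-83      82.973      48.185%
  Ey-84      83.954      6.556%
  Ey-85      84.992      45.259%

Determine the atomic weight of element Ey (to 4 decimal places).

83.9511 amu

Average mass = Σ (abundance × isotope mass) = 0.48185 × 82.973 + 0.06556 × 83.954 + 0.45259 × 84.992
= 39.98054 + 5.50402 + 38.46653 = 83.95109 amu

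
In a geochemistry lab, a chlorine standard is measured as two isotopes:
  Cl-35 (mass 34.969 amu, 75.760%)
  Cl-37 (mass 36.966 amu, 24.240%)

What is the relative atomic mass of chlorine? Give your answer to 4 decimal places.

Weight each isotope mass by its fractional abundance: 0.75760 × 34.969 + 0.24240 × 36.966
= 26.49251 + 8.96056 = 35.45307 amu

35.4531 amu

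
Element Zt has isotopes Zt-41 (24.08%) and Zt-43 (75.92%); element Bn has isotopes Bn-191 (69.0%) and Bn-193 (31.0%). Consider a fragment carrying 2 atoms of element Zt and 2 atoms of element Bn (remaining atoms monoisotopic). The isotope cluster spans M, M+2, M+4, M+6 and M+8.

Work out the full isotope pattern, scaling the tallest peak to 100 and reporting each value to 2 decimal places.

Element Zt pattern (n=2): 0.05798464 : 0.36563072 : 0.57638464
Element Bn pattern (n=2): 0.4761 : 0.4278 : 0.0961
Convolve the two distributions (both contribute in 2-u steps):
  M: 0.05798464×0.4761 = 0.027606
  M+2: 0.05798464×0.4278 + 0.36563072×0.4761 = 0.198883
  M+4: 0.05798464×0.0961 + 0.36563072×0.4278 + 0.57638464×0.4761 = 0.436406
  M+6: 0.36563072×0.0961 + 0.57638464×0.4278 = 0.281714
  M+8: 0.57638464×0.0961 = 0.055391
Scale to base peak (0.436406) = 100: 6.33 : 45.57 : 100.00 : 64.55 : 12.69

6.33 : 45.57 : 100.00 : 64.55 : 12.69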